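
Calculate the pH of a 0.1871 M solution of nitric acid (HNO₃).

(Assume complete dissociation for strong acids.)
pH = 0.73

[H⁺] = 0.1871 M for strong acid. pH = -log[H⁺] = -log(0.1871)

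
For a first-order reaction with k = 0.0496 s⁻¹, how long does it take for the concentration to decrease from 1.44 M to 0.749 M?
13.18 s

From ln[A] = ln[A]₀ - k·t: t = ln([A]₀/[A])/k = ln(1.44/0.749)/0.0496 = ln(1.9226)/0.0496 = 0.6537/0.0496 = 13.18 s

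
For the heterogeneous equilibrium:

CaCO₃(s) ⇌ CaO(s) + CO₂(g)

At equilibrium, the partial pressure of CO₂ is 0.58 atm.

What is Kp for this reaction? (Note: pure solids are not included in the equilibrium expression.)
K_p = 0.58

Solids (CaCO₃, CaO) have activity 1 and are excluded.
Kp = P(CO₂) = 0.58.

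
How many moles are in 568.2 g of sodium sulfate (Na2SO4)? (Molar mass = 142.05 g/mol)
Moles = 568.2 g ÷ 142.05 g/mol = 4 mol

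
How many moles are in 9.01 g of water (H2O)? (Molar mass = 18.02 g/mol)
Moles = 9.01 g ÷ 18.02 g/mol = 0.5 mol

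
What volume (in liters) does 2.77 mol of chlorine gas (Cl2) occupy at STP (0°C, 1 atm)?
At STP, 1 mol of gas occupies 22.4 L
Volume = 2.77 mol × 22.4 L/mol = 62.05 L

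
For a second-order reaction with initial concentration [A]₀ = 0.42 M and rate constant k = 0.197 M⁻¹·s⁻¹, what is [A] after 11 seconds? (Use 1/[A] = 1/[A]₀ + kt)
0.2199 M

1/[A] = 1/[A]₀ + k·t = 1/0.42 + (0.197)·(11) = 2.3810 + 2.1670 = 4.5480
[A] = 1/4.5480 = 0.2199 M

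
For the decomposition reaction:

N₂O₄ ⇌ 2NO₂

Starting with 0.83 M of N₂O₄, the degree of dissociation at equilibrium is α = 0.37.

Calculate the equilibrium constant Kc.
K_c = 0.7214

x = α·[A]₀ = 0.37 × 0.83 = 0.3071 M dissociated.
At eq: [N₂O₄] = 0.83 − 0.3071 = 0.5229 M; [NO₂] = 2x = 0.6142 M.
Kc = [NO₂]²/[N₂O₄] = (0.6142)²/0.5229 = 0.7214.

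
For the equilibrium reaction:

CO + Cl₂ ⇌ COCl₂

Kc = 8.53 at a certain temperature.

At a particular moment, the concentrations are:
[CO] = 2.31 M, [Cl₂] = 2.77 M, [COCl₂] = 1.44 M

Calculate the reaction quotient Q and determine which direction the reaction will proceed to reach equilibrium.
Q = 0.225, Q < K, reaction proceeds forward (toward products)

Q = ([COCl₂]) / ([CO] × [Cl₂])
  = ((1.44)) / ((2.31)·(2.77)) = 1.44/6.3987 = 0.225
Since Q = 0.225 < Kc = 8.53, the reaction proceeds forward (toward products) to reach equilibrium.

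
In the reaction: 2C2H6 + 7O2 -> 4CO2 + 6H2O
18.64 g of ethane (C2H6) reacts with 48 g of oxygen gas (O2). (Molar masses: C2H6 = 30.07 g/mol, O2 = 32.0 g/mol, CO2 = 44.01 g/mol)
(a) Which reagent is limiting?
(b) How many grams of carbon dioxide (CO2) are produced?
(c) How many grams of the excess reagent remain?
(a) O2, (b) 37.72 g, (c) 5.753 g

Moles of C2H6 = 18.64 g ÷ 30.07 g/mol = 0.619887 mol
Moles of O2 = 48 g ÷ 32.0 g/mol = 1.5 mol
Moles ÷ coefficient: C2H6: 0.619887/2 = 0.3099, O2: 1.5/7 = 0.2143
(a) O2 has the smaller value, so O2 is the limiting reagent.
(b) Moles of CO2 = 1.5 mol O2 × (4/7) = 0.857143 mol; mass = 0.857143 mol × 44.01 g/mol = 37.72 g
(c) C2H6 consumed = 1.5 × (2/7) = 0.428571 mol; remaining = 0.619887 − 0.428571 = 0.191316 mol; mass = 0.191316 mol × 30.07 g/mol = 5.753 g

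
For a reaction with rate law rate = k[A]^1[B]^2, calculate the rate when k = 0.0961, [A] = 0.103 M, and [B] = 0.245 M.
0.0005941 M/s

rate = k·[A]^1·[B]^2 = 0.0961·(0.103)^1·(0.245)^2 = 0.0961·0.103·0.060025 = 0.0005941 M/s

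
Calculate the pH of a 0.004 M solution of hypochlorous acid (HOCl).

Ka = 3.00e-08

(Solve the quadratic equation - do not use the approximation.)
pH = 4.96

x² + Ka×x - Ka×C = 0. Using quadratic formula: [H⁺] = 1.0939e-05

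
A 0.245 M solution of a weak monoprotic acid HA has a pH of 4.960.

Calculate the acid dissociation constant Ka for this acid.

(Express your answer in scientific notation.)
K_a = 4.91e-10

[H⁺] = 10^(−pH) = 10^(−4.960) = 1.096e-05 M. For HA ⇌ H⁺ + A⁻, Ka = x²/(C − x) = (1.096e-05)²/(0.245 − 1.096e-05) = 4.91e-10.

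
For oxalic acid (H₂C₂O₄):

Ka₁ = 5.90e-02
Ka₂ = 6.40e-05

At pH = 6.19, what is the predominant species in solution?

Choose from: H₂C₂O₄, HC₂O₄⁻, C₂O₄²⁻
C₂O₄²⁻

pKa1 = 1.23, pKa2 = 4.19. Each pKa is the crossover between adjacent species; pH = 6.19 lies in the region where C₂O₄²⁻ predominates.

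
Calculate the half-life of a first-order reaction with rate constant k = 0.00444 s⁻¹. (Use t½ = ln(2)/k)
156.11 s

t½ = ln(2)/k = 0.6931/0.00444 = 156.11 s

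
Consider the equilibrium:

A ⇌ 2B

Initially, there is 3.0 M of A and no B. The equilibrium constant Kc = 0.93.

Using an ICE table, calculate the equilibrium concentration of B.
[B] = 1.454 M

ICE: [A] = 3.0 − x, [B] = 2x.
Kc = (2x)²/(3.0 − x) = 0.93 ⇒ 4x² + 0.93x − 2.79 = 0.
x = (−0.93 + √(0.93² + 4·4·2.79))/(2·4) = (−0.93 + √45.505)/8 = 0.72697.
[B] = 2x = 1.454 M.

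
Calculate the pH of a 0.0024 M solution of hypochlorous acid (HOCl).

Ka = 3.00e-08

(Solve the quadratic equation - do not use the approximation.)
pH = 5.07

x² + Ka×x - Ka×C = 0. Using quadratic formula: [H⁺] = 8.4703e-06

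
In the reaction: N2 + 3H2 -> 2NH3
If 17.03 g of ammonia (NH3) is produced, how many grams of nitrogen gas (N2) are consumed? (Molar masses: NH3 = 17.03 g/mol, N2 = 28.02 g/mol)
Moles of NH3 = 17.03 g ÷ 17.03 g/mol = 1 mol
Mole ratio: 1 mol N2 / 2 mol NH3
Moles of N2 = 1 × (1/2) = 0.5 mol
Mass of N2 = 0.5 mol × 28.02 g/mol = 14.01 g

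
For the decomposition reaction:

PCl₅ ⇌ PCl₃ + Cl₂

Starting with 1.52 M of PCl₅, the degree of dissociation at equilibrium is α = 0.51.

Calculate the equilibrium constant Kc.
K_c = 0.8068

x = α·[A]₀ = 0.51 × 1.52 = 0.7752 M dissociated.
At eq: [PCl₅] = 1.52 − 0.7752 = 0.7448 M; [PCl₃] = [Cl₂] = x = 0.7752 M.
Kc = [PCl₃][Cl₂]/[PCl₅] = (0.7752)²/0.7448 = 0.8068.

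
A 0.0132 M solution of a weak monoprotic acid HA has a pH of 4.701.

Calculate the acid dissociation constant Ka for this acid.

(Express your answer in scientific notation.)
K_a = 3.01e-08

[H⁺] = 10^(−pH) = 10^(−4.701) = 1.991e-05 M. For HA ⇌ H⁺ + A⁻, Ka = x²/(C − x) = (1.991e-05)²/(0.0132 − 1.991e-05) = 3.01e-08.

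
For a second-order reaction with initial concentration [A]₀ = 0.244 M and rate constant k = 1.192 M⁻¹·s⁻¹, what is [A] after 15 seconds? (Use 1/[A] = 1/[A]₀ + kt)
0.0455 M

1/[A] = 1/[A]₀ + k·t = 1/0.244 + (1.192)·(15) = 4.0984 + 17.8800 = 21.9784
[A] = 1/21.9784 = 0.0455 M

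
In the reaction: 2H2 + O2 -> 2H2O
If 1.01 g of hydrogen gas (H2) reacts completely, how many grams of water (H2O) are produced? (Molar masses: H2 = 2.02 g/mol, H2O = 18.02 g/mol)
Moles of H2 = 1.01 g ÷ 2.02 g/mol = 0.5 mol
Mole ratio: 2 mol H2O / 2 mol H2
Moles of H2O = 0.5 × (2/2) = 0.5 mol
Mass of H2O = 0.5 mol × 18.02 g/mol = 9.01 g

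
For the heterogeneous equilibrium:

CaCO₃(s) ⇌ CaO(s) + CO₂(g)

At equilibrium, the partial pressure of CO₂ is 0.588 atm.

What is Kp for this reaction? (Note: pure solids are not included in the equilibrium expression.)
K_p = 0.588

Solids (CaCO₃, CaO) have activity 1 and are excluded.
Kp = P(CO₂) = 0.588.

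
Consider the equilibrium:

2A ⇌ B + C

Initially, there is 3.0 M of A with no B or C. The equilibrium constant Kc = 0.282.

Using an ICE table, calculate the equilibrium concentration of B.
[B] = 0.773 M

ICE: [A] = 3.0 − 2x, [B] = [C] = x.
Kc = x²/(3.0 − 2x)² = 0.282 ⇒ √Kc = x/(3.0 − 2x).
x = √0.282·3.0/(1 + 2√0.282) = 0.53104·3.0/2.0621 = 0.77258.
[B] = x = 0.773 M.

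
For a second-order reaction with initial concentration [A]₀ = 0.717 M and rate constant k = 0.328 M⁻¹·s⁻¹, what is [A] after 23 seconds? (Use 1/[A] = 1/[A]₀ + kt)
0.1119 M

1/[A] = 1/[A]₀ + k·t = 1/0.717 + (0.328)·(23) = 1.3947 + 7.5440 = 8.9387
[A] = 1/8.9387 = 0.1119 M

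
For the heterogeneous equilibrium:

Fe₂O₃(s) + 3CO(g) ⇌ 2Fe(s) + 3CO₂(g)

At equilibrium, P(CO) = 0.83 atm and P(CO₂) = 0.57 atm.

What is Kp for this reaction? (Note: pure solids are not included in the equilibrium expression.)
K_p = 0.324

Solids (Fe₂O₃, Fe) are excluded.
Kp = P(CO₂)³/P(CO)³ = (0.57)³/(0.83)³ = 0.1852/0.5718 = 0.324.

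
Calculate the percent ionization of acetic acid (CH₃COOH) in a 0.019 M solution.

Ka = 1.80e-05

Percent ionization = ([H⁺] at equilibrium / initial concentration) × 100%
Percent ionization = 3.03%

Let x = [H⁺]. Ka = x²/(C - x) ⇒ x² + (1.80e-05)x - (1.80e-05)(0.019) = 0. x = 5.7588e-04. Percent = (5.7588e-04/0.019) × 100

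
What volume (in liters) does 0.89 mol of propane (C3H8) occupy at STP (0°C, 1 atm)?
At STP, 1 mol of gas occupies 22.4 L
Volume = 0.89 mol × 22.4 L/mol = 19.94 L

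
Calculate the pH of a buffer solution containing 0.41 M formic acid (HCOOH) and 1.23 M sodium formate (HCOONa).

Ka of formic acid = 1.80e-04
pH = 4.22

pKa = -log(1.80e-04) = 3.74. pH = pKa + log([A⁻]/[HA]) = 3.74 + log(1.23/0.41)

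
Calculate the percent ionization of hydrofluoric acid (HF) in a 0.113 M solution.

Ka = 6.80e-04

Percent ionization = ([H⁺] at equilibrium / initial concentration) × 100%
Percent ionization = 7.46%

Let x = [H⁺]. Ka = x²/(C - x) ⇒ x² + (6.80e-04)x - (6.80e-04)(0.113) = 0. x = 8.4324e-03. Percent = (8.4324e-03/0.113) × 100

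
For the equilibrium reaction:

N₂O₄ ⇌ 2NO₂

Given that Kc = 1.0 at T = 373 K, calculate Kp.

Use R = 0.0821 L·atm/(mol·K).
K_p = 30.6233

Δn = (moles gaseous products) − (moles gaseous reactants) = 1
T = 373 K; RT = 0.0821 × 373 = 30.6233
Kp = Kc·(RT)^Δn = 1.0 × (30.6233)^1 = 1.0 × 30.6233 = 30.6233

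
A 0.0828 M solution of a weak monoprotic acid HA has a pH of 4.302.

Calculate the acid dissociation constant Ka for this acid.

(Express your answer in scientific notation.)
K_a = 3.01e-08

[H⁺] = 10^(−pH) = 10^(−4.302) = 4.989e-05 M. For HA ⇌ H⁺ + A⁻, Ka = x²/(C − x) = (4.989e-05)²/(0.0828 − 4.989e-05) = 3.01e-08.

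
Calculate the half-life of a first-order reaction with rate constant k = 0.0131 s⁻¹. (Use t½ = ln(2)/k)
52.91 s

t½ = ln(2)/k = 0.6931/0.0131 = 52.91 s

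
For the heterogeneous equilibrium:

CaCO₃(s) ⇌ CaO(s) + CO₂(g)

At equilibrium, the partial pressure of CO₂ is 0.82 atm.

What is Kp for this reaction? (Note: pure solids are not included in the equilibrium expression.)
K_p = 0.82

Solids (CaCO₃, CaO) have activity 1 and are excluded.
Kp = P(CO₂) = 0.82.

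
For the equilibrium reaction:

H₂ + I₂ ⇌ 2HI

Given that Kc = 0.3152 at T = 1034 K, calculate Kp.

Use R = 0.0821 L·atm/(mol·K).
K_p = 0.3152

Δn = (moles gaseous products) − (moles gaseous reactants) = 0
T = 1034 K; RT = 0.0821 × 1034 = 84.8914
Kp = Kc·(RT)^Δn = 0.3152 × (84.8914)^0 = 0.3152 × 1 = 0.3152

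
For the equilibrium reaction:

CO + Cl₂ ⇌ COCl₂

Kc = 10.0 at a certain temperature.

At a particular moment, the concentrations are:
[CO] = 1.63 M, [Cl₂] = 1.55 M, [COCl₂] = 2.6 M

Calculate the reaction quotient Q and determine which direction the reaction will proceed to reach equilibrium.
Q = 1.029, Q < K, reaction proceeds forward (toward products)

Q = ([COCl₂]) / ([CO] × [Cl₂])
  = ((2.6)) / ((1.63)·(1.55)) = 2.6/2.5265 = 1.029
Since Q = 1.029 < Kc = 10.0, the reaction proceeds forward (toward products) to reach equilibrium.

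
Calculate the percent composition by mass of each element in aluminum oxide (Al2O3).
Al: 52.92%, O: 47.08%

Molar mass of Al2O3 = 101.96 g/mol
% Al = (2 × 26.98) / 101.96 × 100% = 53.96 / 101.96 × 100% = 52.92%
% O = (3 × 16.0) / 101.96 × 100% = 48 / 101.96 × 100% = 47.08%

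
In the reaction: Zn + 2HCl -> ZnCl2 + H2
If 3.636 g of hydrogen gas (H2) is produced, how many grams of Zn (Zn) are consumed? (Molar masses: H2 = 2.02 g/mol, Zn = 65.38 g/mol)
Moles of H2 = 3.636 g ÷ 2.02 g/mol = 1.8 mol
Mole ratio: 1 mol Zn / 1 mol H2
Moles of Zn = 1.8 × (1/1) = 1.8 mol
Mass of Zn = 1.8 mol × 65.38 g/mol = 117.7 g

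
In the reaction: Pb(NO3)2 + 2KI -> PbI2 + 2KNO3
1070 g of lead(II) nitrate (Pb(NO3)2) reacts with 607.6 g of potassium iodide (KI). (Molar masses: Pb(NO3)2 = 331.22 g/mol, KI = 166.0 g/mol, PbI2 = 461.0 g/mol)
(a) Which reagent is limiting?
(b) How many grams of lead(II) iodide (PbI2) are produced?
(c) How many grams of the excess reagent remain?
(a) KI, (b) 843.7 g, (c) 463.8 g

Moles of Pb(NO3)2 = 1070 g ÷ 331.22 g/mol = 3.23048 mol
Moles of KI = 607.6 g ÷ 166.0 g/mol = 3.66024 mol
Moles ÷ coefficient: Pb(NO3)2: 3.23048/1 = 3.23, KI: 3.66024/2 = 1.83
(a) KI has the smaller value, so KI is the limiting reagent.
(b) Moles of PbI2 = 3.66024 mol KI × (1/2) = 1.83012 mol; mass = 1.83012 mol × 461.0 g/mol = 843.7 g
(c) Pb(NO3)2 consumed = 3.66024 × (1/2) = 1.83012 mol; remaining = 3.23048 − 1.83012 = 1.40036 mol; mass = 1.40036 mol × 331.22 g/mol = 463.8 g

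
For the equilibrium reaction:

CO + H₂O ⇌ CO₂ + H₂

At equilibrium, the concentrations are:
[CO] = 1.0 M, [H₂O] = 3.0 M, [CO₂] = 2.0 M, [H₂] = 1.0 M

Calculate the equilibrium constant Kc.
K_c = 0.6667

Kc = ([CO₂] × [H₂]) / ([CO] × [H₂O])
   = ((2.0)·(1.0)) / ((1.0)·(3.0))
   = 2 / 3 = 0.6667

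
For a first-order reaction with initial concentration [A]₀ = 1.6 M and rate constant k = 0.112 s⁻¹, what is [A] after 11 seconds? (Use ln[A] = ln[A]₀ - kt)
0.4667 M

ln[A] = ln[A]₀ - k·t = ln(1.6) - (0.112)·(11) = 0.4700 - 1.2320 = -0.7620
[A] = e^(-0.7620) = 0.4667 M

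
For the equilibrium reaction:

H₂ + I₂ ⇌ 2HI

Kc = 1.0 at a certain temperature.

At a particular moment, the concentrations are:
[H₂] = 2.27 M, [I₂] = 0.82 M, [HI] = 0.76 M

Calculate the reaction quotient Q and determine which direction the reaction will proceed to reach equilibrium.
Q = 0.310, Q < K, reaction proceeds forward (toward products)

Q = ([HI]^2) / ([H₂] × [I₂])
  = ((0.76)^2) / ((2.27)·(0.82)) = 0.5776/1.8614 = 0.3103
Since Q = 0.3103 < Kc = 1.0, the reaction proceeds forward (toward products) to reach equilibrium.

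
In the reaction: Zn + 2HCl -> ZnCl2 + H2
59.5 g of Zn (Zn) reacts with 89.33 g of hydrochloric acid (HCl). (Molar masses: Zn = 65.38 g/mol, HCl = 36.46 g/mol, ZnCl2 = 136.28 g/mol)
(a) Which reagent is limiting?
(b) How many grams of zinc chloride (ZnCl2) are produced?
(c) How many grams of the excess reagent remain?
(a) Zn, (b) 124 g, (c) 22.97 g

Moles of Zn = 59.5 g ÷ 65.38 g/mol = 0.910064 mol
Moles of HCl = 89.33 g ÷ 36.46 g/mol = 2.45008 mol
Moles ÷ coefficient: Zn: 0.910064/1 = 0.9101, HCl: 2.45008/2 = 1.225
(a) Zn has the smaller value, so Zn is the limiting reagent.
(b) Moles of ZnCl2 = 0.910064 mol Zn × (1/1) = 0.910064 mol; mass = 0.910064 mol × 136.28 g/mol = 124 g
(c) HCl consumed = 0.910064 × (2/1) = 1.82013 mol; remaining = 2.45008 − 1.82013 = 0.629954 mol; mass = 0.629954 mol × 36.46 g/mol = 22.97 g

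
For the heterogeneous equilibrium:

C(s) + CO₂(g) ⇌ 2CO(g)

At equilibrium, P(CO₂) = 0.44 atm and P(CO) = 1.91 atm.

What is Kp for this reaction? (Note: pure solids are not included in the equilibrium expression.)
K_p = 8.291

Solid C is excluded.
Kp = P(CO)²/P(CO₂) = (1.91)²/0.44 = 3.648/0.44 = 8.291.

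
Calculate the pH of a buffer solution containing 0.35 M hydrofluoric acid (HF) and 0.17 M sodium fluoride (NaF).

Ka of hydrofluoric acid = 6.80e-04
pH = 2.85

pKa = -log(6.80e-04) = 3.17. pH = pKa + log([A⁻]/[HA]) = 3.17 + log(0.17/0.35)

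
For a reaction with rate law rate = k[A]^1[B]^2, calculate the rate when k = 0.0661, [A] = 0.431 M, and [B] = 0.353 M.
0.00355 M/s

rate = k·[A]^1·[B]^2 = 0.0661·(0.431)^1·(0.353)^2 = 0.0661·0.431·0.124609 = 0.00355 M/s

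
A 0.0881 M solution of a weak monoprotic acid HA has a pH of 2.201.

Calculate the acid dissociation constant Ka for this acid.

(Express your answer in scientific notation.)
K_a = 4.84e-04

[H⁺] = 10^(−pH) = 10^(−2.201) = 6.295e-03 M. For HA ⇌ H⁺ + A⁻, Ka = x²/(C − x) = (6.295e-03)²/(0.0881 − 6.295e-03) = 4.84e-04.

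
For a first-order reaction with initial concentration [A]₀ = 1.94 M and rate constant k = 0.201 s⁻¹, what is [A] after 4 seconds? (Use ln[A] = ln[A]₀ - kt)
0.8682 M

ln[A] = ln[A]₀ - k·t = ln(1.94) - (0.201)·(4) = 0.6627 - 0.8040 = -0.1413
[A] = e^(-0.1413) = 0.8682 M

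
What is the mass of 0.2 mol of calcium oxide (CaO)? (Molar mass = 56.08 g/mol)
Mass = 0.2 mol × 56.08 g/mol = 11.22 g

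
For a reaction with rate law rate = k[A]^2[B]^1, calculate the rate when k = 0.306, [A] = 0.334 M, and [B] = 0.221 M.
0.007544 M/s

rate = k·[A]^2·[B]^1 = 0.306·(0.334)^2·(0.221)^1 = 0.306·0.111556·0.221 = 0.007544 M/s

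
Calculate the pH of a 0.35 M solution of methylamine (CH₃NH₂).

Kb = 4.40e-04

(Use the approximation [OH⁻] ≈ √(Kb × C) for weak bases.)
pH = 12.09

[OH⁻] = √(Kb × C) = √(4.40e-04 × 0.35) = 1.2410e-02. pOH = 1.91, pH = 14 - pOH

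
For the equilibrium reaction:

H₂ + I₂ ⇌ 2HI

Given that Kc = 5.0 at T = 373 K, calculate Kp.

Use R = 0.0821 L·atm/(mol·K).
K_p = 5.0000

Δn = (moles gaseous products) − (moles gaseous reactants) = 0
T = 373 K; RT = 0.0821 × 373 = 30.6233
Kp = Kc·(RT)^Δn = 5.0 × (30.6233)^0 = 5.0 × 1 = 5.0000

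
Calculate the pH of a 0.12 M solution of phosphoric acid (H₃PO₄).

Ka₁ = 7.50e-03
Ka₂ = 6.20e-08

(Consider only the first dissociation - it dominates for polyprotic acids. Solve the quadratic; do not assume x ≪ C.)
pH = 1.58

x² + Ka₁·x − Ka₁·C = 0 with Ka₁ = 7.50e-03, C = 0.12.
x = (−Ka₁ + √(Ka₁² + 4·Ka₁·C))/2 = 2.6483e-02 M, so pH = 1.58.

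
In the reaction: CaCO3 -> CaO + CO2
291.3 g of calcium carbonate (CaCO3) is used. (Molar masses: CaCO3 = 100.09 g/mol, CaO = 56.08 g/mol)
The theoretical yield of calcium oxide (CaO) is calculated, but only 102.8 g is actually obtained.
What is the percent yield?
Moles of CaCO3 = 291.3 g ÷ 100.09 g/mol = 2.91038 mol
Mole ratio: 1 mol CaO / 1 mol CaCO3
Moles of CaO = 2.91038 × (1/1) = 2.91038 mol
Theoretical yield = 2.91038 mol × 56.08 g/mol = 163.21 g
Actual yield = 102.8 g
Percent yield = (102.8 / 163.21) × 100% = 63.0%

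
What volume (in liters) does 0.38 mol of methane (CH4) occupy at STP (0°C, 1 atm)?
At STP, 1 mol of gas occupies 22.4 L
Volume = 0.38 mol × 22.4 L/mol = 8.51 L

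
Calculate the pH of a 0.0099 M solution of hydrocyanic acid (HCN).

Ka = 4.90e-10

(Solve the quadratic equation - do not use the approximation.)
pH = 5.66

x² + Ka×x - Ka×C = 0. Using quadratic formula: [H⁺] = 2.2023e-06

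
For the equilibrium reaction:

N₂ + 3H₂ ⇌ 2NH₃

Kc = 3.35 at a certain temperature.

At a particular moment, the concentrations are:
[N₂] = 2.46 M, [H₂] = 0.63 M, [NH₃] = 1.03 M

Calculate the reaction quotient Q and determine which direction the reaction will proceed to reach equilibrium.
Q = 1.725, Q < K, reaction proceeds forward (toward products)

Q = ([NH₃]^2) / ([N₂] × [H₂]^3)
  = ((1.03)^2) / ((2.46)·(0.63)^3) = 1.0609/0.61512 = 1.725
Since Q = 1.725 < Kc = 3.35, the reaction proceeds forward (toward products) to reach equilibrium.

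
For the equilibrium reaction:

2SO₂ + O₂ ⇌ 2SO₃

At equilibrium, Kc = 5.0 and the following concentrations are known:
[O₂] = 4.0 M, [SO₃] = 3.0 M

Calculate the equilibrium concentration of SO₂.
[SO₂] = 0.6708 M

Kc = ([SO₃]^2) / ([SO₂]^2 × [O₂]) = 5.0
[SO₂]^2 = (product terms)/(Kc · other reactant terms) = 9 / (5.0 · 4) = 0.45
[SO₂] = (0.45)^(1/2) = 0.6708 M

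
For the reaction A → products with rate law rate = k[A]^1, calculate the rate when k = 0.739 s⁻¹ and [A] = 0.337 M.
0.249 M/s

rate = k·[A]^1 = 0.739·(0.337)^1 = 0.739·0.337 = 0.249 M/s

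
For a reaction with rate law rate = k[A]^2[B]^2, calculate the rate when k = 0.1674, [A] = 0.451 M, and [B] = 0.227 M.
0.001755 M/s

rate = k·[A]^2·[B]^2 = 0.1674·(0.451)^2·(0.227)^2 = 0.1674·0.203401·0.051529 = 0.001755 M/s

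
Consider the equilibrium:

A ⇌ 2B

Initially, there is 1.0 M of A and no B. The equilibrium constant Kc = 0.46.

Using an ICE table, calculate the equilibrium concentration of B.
[B] = 0.573 M

ICE: [A] = 1.0 − x, [B] = 2x.
Kc = (2x)²/(1.0 − x) = 0.46 ⇒ 4x² + 0.46x − 0.46 = 0.
x = (−0.46 + √(0.46² + 4·4·0.46))/(2·4) = (−0.46 + √7.5716)/8 = 0.28646.
[B] = 2x = 0.573 M.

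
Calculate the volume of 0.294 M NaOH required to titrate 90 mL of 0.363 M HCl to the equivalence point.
V_{base} = 111.1 mL

At equivalence: moles acid = moles base.
moles HCl = 0.363 M × 0.09 L = 0.03267 mol
V_NaOH = 0.03267 mol ÷ 0.294 M = 0.1111 L = 111.1 mL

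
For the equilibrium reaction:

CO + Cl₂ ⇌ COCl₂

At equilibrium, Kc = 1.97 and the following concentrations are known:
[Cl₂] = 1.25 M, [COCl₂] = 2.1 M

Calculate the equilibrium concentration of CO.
[CO] = 0.8528 M

Kc = ([COCl₂]) / ([CO] × [Cl₂]) = 1.97
[CO]^1 = (product terms)/(Kc · other reactant terms) = 2.1 / (1.97 · 1.25) = 0.85279
[CO] = 0.8528 M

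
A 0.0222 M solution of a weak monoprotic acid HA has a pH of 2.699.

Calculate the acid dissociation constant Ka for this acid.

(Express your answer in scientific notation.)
K_a = 1.98e-04

[H⁺] = 10^(−pH) = 10^(−2.699) = 2.000e-03 M. For HA ⇌ H⁺ + A⁻, Ka = x²/(C − x) = (2.000e-03)²/(0.0222 − 2.000e-03) = 1.98e-04.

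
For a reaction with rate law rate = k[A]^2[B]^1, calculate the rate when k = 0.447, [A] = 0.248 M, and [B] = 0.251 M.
0.006901 M/s

rate = k·[A]^2·[B]^1 = 0.447·(0.248)^2·(0.251)^1 = 0.447·0.061504·0.251 = 0.006901 M/s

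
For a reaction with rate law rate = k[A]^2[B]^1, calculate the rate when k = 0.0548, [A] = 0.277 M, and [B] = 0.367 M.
0.001543 M/s

rate = k·[A]^2·[B]^1 = 0.0548·(0.277)^2·(0.367)^1 = 0.0548·0.076729·0.367 = 0.001543 M/s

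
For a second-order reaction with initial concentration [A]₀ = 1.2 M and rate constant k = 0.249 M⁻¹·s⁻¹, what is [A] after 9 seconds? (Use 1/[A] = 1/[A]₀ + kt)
0.3253 M

1/[A] = 1/[A]₀ + k·t = 1/1.2 + (0.249)·(9) = 0.8333 + 2.2410 = 3.0743
[A] = 1/3.0743 = 0.3253 M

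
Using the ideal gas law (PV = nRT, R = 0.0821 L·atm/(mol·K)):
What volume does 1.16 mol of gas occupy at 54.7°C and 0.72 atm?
T = 54.7°C + 273.15 = 327.85 K
V = nRT/P = (1.16 × 0.0821 × 327.85) / 0.72
V = 43.37 L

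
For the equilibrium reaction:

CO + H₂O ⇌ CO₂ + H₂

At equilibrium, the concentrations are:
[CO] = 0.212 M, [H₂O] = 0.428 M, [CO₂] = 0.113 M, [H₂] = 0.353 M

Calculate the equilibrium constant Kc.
K_c = 0.4396

Kc = ([CO₂] × [H₂]) / ([CO] × [H₂O])
   = ((0.113)·(0.353)) / ((0.212)·(0.428))
   = 0.039889 / 0.090736 = 0.4396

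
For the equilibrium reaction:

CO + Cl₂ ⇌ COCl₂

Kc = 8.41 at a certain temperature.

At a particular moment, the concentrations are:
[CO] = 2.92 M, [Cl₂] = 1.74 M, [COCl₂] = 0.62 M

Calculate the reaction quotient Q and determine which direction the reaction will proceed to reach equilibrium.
Q = 0.122, Q < K, reaction proceeds forward (toward products)

Q = ([COCl₂]) / ([CO] × [Cl₂])
  = ((0.62)) / ((2.92)·(1.74)) = 0.62/5.0808 = 0.122
Since Q = 0.122 < Kc = 8.41, the reaction proceeds forward (toward products) to reach equilibrium.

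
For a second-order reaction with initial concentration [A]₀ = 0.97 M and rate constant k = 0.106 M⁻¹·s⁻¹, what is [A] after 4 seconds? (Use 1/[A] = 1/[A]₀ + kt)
0.6873 M

1/[A] = 1/[A]₀ + k·t = 1/0.97 + (0.106)·(4) = 1.0309 + 0.4240 = 1.4549
[A] = 1/1.4549 = 0.6873 M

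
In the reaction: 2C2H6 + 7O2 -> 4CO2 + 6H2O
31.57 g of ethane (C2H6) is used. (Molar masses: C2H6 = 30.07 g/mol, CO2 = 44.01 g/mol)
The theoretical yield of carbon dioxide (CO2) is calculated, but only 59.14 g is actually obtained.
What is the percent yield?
Moles of C2H6 = 31.57 g ÷ 30.07 g/mol = 1.04988 mol
Mole ratio: 4 mol CO2 / 2 mol C2H6
Moles of CO2 = 1.04988 × (4/2) = 2.09977 mol
Theoretical yield = 2.09977 mol × 44.01 g/mol = 92.411 g
Actual yield = 59.14 g
Percent yield = (59.14 / 92.411) × 100% = 64.0%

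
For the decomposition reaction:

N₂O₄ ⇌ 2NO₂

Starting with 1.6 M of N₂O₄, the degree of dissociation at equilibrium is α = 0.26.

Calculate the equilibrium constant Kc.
K_c = 0.5846

x = α·[A]₀ = 0.26 × 1.6 = 0.416 M dissociated.
At eq: [N₂O₄] = 1.6 − 0.416 = 1.184 M; [NO₂] = 2x = 0.832 M.
Kc = [NO₂]²/[N₂O₄] = (0.832)²/1.184 = 0.5846.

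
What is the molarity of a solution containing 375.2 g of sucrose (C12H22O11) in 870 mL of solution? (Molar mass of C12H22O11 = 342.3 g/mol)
Moles of C12H22O11 = 375.2 g ÷ 342.3 g/mol = 1.09611 mol
Volume = 870 mL = 0.87 L
Molarity = 1.09611 mol ÷ 0.87 L = 1.26 M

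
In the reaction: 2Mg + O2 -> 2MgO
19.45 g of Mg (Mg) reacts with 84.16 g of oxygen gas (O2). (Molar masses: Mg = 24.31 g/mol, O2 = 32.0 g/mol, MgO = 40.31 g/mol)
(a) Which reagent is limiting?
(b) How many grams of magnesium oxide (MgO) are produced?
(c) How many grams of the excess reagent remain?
(a) Mg, (b) 32.25 g, (c) 71.36 g

Moles of Mg = 19.45 g ÷ 24.31 g/mol = 0.800082 mol
Moles of O2 = 84.16 g ÷ 32.0 g/mol = 2.63 mol
Moles ÷ coefficient: Mg: 0.800082/2 = 0.4, O2: 2.63/1 = 2.63
(a) Mg has the smaller value, so Mg is the limiting reagent.
(b) Moles of MgO = 0.800082 mol Mg × (2/2) = 0.800082 mol; mass = 0.800082 mol × 40.31 g/mol = 32.25 g
(c) O2 consumed = 0.800082 × (1/2) = 0.400041 mol; remaining = 2.63 − 0.400041 = 2.22996 mol; mass = 2.22996 mol × 32.0 g/mol = 71.36 g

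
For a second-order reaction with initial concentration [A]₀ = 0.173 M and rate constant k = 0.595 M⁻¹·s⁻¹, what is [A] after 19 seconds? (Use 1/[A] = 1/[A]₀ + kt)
0.0585 M

1/[A] = 1/[A]₀ + k·t = 1/0.173 + (0.595)·(19) = 5.7803 + 11.3050 = 17.0853
[A] = 1/17.0853 = 0.0585 M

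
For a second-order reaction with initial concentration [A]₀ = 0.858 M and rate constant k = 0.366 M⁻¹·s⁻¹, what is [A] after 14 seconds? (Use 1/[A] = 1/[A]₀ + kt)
0.1590 M

1/[A] = 1/[A]₀ + k·t = 1/0.858 + (0.366)·(14) = 1.1655 + 5.1240 = 6.2895
[A] = 1/6.2895 = 0.1590 M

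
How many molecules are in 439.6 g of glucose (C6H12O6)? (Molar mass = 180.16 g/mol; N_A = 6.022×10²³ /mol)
Moles = 439.6 g ÷ 180.16 g/mol = 2.44005 mol
Molecules = 2.44005 mol × 6.022×10²³ /mol = 1.469e+24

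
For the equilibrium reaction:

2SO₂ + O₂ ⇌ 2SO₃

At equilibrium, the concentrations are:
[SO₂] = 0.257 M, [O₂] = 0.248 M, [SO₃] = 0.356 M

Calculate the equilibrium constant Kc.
K_c = 7.7372

Kc = ([SO₃]^2) / ([SO₂]^2 × [O₂])
   = ((0.356)^2) / ((0.257)^2·(0.248))
   = 0.12674 / 0.01638 = 7.7372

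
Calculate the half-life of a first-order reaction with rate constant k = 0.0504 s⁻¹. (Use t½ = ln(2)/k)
13.75 s

t½ = ln(2)/k = 0.6931/0.0504 = 13.75 s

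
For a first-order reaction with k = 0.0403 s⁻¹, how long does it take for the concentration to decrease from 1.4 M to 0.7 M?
17.20 s

From ln[A] = ln[A]₀ - k·t: t = ln([A]₀/[A])/k = ln(1.4/0.7)/0.0403 = ln(2.0000)/0.0403 = 0.6931/0.0403 = 17.20 s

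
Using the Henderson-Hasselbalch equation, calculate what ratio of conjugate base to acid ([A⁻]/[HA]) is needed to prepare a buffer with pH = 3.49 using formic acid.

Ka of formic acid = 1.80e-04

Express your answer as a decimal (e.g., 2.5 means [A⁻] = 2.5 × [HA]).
[A⁻]/[HA] = 0.556

pKa = −log(1.80e-04) = 3.7447. pH = pKa + log([A⁻]/[HA]). 3.49 = 3.7447 + log(ratio). log(ratio) = 3.49 − 3.7447 = -0.2547. ratio = 10^(-0.2547) = 0.556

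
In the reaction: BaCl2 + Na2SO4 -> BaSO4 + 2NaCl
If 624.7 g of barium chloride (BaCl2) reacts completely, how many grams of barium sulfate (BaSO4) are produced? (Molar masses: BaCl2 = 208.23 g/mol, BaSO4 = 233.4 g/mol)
Moles of BaCl2 = 624.7 g ÷ 208.23 g/mol = 3.00005 mol
Mole ratio: 1 mol BaSO4 / 1 mol BaCl2
Moles of BaSO4 = 3.00005 × (1/1) = 3.00005 mol
Mass of BaSO4 = 3.00005 mol × 233.4 g/mol = 700.2 g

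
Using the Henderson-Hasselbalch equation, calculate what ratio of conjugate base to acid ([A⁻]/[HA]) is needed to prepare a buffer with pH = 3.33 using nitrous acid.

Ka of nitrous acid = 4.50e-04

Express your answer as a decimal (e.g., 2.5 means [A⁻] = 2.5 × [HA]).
[A⁻]/[HA] = 0.962

pKa = −log(4.50e-04) = 3.3468. pH = pKa + log([A⁻]/[HA]). 3.33 = 3.3468 + log(ratio). log(ratio) = 3.33 − 3.3468 = -0.0168. ratio = 10^(-0.0168) = 0.962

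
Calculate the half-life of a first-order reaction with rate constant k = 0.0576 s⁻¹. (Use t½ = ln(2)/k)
12.03 s

t½ = ln(2)/k = 0.6931/0.0576 = 12.03 s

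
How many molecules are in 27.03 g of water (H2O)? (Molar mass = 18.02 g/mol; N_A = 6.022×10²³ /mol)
Moles = 27.03 g ÷ 18.02 g/mol = 1.5 mol
Molecules = 1.5 mol × 6.022×10²³ /mol = 9.033e+23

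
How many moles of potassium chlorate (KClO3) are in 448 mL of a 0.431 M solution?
Moles = Molarity × Volume (L)
Moles = 0.431 M × 0.448 L = 0.1931 mol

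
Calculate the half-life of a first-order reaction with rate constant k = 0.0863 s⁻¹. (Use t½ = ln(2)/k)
8.03 s

t½ = ln(2)/k = 0.6931/0.0863 = 8.03 s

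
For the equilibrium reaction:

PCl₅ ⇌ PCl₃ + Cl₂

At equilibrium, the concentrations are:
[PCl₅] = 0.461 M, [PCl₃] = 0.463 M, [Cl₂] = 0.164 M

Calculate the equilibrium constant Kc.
K_c = 0.1647

Kc = ([PCl₃] × [Cl₂]) / ([PCl₅])
   = ((0.463)·(0.164)) / ((0.461))
   = 0.075932 / 0.461 = 0.1647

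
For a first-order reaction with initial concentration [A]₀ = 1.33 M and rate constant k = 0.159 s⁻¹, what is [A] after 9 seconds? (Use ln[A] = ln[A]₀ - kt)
0.3180 M

ln[A] = ln[A]₀ - k·t = ln(1.33) - (0.159)·(9) = 0.2852 - 1.4310 = -1.1458
[A] = e^(-1.1458) = 0.3180 M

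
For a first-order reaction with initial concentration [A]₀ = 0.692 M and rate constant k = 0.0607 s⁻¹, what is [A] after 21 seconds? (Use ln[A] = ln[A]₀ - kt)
0.1934 M

ln[A] = ln[A]₀ - k·t = ln(0.692) - (0.0607)·(21) = -0.3682 - 1.2747 = -1.6429
[A] = e^(-1.6429) = 0.1934 M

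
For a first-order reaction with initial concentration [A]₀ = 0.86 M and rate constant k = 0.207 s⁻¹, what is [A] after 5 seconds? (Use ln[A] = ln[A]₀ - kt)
0.3055 M

ln[A] = ln[A]₀ - k·t = ln(0.86) - (0.207)·(5) = -0.1508 - 1.0350 = -1.1858
[A] = e^(-1.1858) = 0.3055 M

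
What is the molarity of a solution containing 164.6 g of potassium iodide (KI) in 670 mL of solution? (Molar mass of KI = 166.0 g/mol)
Moles of KI = 164.6 g ÷ 166.0 g/mol = 0.991566 mol
Volume = 670 mL = 0.67 L
Molarity = 0.991566 mol ÷ 0.67 L = 1.48 M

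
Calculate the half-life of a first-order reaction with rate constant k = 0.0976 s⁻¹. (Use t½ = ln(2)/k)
7.10 s

t½ = ln(2)/k = 0.6931/0.0976 = 7.10 s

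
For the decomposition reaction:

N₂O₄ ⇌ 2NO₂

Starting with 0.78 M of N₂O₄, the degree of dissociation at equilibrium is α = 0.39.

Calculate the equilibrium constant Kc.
K_c = 0.7780

x = α·[A]₀ = 0.39 × 0.78 = 0.3042 M dissociated.
At eq: [N₂O₄] = 0.78 − 0.3042 = 0.4758 M; [NO₂] = 2x = 0.6084 M.
Kc = [NO₂]²/[N₂O₄] = (0.6084)²/0.4758 = 0.778.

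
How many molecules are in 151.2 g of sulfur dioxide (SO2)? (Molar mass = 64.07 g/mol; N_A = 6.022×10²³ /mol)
Moles = 151.2 g ÷ 64.07 g/mol = 2.35992 mol
Molecules = 2.35992 mol × 6.022×10²³ /mol = 1.421e+24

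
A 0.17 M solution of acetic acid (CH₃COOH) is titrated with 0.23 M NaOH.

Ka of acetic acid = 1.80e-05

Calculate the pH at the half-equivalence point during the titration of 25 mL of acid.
pH = pKa = 4.74

At the half-equivalence point, [HA] = [A⁻], so by Henderson–Hasselbalch pH = pKa + log(1) = pKa.
pKa = −log(1.80e-05) = 4.74.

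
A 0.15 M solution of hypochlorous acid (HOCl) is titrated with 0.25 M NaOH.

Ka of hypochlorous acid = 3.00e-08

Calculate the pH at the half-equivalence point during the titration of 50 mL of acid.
pH = pKa = 7.52

At the half-equivalence point, [HA] = [A⁻], so by Henderson–Hasselbalch pH = pKa + log(1) = pKa.
pKa = −log(3.00e-08) = 7.52.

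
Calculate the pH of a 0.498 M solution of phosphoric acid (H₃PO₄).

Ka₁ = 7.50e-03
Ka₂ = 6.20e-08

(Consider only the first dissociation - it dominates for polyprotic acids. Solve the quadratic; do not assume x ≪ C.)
pH = 1.24

x² + Ka₁·x − Ka₁·C = 0 with Ka₁ = 7.50e-03, C = 0.498.
x = (−Ka₁ + √(Ka₁² + 4·Ka₁·C))/2 = 5.7480e-02 M, so pH = 1.24.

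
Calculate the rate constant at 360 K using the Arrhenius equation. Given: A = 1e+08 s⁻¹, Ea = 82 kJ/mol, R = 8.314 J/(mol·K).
1.26e-04 s⁻¹

k = A·exp(-Ea/(R·T)) = 1e+08·exp(-82000/(8.314·360)) = 1e+08·exp(-27.3969) = 1e+08·1.2638e-12 = 1.26e-04 s⁻¹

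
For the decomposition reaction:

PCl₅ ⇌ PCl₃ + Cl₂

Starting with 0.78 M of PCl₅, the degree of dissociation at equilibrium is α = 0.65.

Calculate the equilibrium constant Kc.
K_c = 0.9416

x = α·[A]₀ = 0.65 × 0.78 = 0.507 M dissociated.
At eq: [PCl₅] = 0.78 − 0.507 = 0.273 M; [PCl₃] = [Cl₂] = x = 0.507 M.
Kc = [PCl₃][Cl₂]/[PCl₅] = (0.507)²/0.273 = 0.9416.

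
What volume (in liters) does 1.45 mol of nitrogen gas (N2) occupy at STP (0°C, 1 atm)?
At STP, 1 mol of gas occupies 22.4 L
Volume = 1.45 mol × 22.4 L/mol = 32.48 L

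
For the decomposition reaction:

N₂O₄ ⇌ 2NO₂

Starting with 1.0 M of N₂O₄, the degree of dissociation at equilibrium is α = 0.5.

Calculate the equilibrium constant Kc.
K_c = 2.0000

x = α·[A]₀ = 0.5 × 1.0 = 0.5 M dissociated.
At eq: [N₂O₄] = 1.0 − 0.5 = 0.5 M; [NO₂] = 2x = 1 M.
Kc = [NO₂]²/[N₂O₄] = (1)²/0.5 = 2.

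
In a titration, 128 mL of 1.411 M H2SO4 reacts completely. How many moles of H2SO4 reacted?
Moles = Molarity × Volume (L)
Moles = 1.411 M × 0.128 L = 0.1806 mol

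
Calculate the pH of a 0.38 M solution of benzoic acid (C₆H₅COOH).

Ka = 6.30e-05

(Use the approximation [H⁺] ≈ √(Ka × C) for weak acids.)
pH = 2.31

[H⁺] = √(Ka × C) = √(6.30e-05 × 0.38) = 4.8929e-03. pH = -log(4.8929e-03)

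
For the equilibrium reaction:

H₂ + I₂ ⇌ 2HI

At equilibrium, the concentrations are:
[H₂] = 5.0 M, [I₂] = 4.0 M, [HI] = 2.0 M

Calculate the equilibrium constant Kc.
K_c = 0.2000

Kc = ([HI]^2) / ([H₂] × [I₂])
   = ((2.0)^2) / ((5.0)·(4.0))
   = 4 / 20 = 0.2000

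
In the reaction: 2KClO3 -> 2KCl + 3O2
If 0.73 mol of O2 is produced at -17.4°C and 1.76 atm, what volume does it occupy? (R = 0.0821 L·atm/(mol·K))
T = -17.4°C + 273.15 = 255.75 K
V = nRT/P = (0.73 × 0.0821 × 255.75) / 1.76
V = 8.71 L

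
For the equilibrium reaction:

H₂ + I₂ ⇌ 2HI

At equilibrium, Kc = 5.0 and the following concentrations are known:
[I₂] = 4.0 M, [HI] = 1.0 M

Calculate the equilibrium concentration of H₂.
[H₂] = 0.0500 M

Kc = ([HI]^2) / ([H₂] × [I₂]) = 5.0
[H₂]^1 = (product terms)/(Kc · other reactant terms) = 1 / (5.0 · 4) = 0.05
[H₂] = 0.0500 M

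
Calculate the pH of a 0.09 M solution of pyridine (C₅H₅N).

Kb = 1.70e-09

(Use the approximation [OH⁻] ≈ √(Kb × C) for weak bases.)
pH = 9.09

[OH⁻] = √(Kb × C) = √(1.70e-09 × 0.09) = 1.2369e-05. pOH = 4.91, pH = 14 - pOH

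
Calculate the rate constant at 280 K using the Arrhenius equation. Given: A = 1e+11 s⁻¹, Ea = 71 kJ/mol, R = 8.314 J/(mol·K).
5.68e-03 s⁻¹

k = A·exp(-Ea/(R·T)) = 1e+11·exp(-71000/(8.314·280)) = 1e+11·exp(-30.4993) = 1e+11·5.6795e-14 = 5.68e-03 s⁻¹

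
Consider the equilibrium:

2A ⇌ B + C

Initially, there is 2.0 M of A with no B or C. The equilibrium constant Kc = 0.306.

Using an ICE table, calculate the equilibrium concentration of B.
[B] = 0.525 M

ICE: [A] = 2.0 − 2x, [B] = [C] = x.
Kc = x²/(2.0 − 2x)² = 0.306 ⇒ √Kc = x/(2.0 − 2x).
x = √0.306·2.0/(1 + 2√0.306) = 0.55317·2.0/2.1063 = 0.52524.
[B] = x = 0.525 M.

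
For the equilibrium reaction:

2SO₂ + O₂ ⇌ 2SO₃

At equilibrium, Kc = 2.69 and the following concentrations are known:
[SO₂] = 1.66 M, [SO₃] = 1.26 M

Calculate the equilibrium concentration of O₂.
[O₂] = 0.2142 M

Kc = ([SO₃]^2) / ([SO₂]^2 × [O₂]) = 2.69
[O₂]^1 = (product terms)/(Kc · other reactant terms) = 1.5876 / (2.69 · 2.7556) = 0.21418
[O₂] = 0.2142 M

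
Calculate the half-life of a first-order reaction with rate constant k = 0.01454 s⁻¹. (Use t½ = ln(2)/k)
47.67 s

t½ = ln(2)/k = 0.6931/0.01454 = 47.67 s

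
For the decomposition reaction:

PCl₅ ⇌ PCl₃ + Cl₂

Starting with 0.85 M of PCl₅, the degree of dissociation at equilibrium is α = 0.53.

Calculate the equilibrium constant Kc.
K_c = 0.5080

x = α·[A]₀ = 0.53 × 0.85 = 0.4505 M dissociated.
At eq: [PCl₅] = 0.85 − 0.4505 = 0.3995 M; [PCl₃] = [Cl₂] = x = 0.4505 M.
Kc = [PCl₃][Cl₂]/[PCl₅] = (0.4505)²/0.3995 = 0.508.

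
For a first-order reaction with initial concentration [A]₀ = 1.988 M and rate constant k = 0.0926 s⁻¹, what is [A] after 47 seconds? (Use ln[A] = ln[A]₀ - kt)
0.0256 M

ln[A] = ln[A]₀ - k·t = ln(1.988) - (0.0926)·(47) = 0.6871 - 4.3522 = -3.6651
[A] = e^(-3.6651) = 0.0256 M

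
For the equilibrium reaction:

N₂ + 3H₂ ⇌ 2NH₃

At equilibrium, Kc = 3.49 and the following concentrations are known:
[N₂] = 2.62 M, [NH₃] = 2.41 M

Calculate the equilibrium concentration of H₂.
[H₂] = 0.8596 M

Kc = ([NH₃]^2) / ([N₂] × [H₂]^3) = 3.49
[H₂]^3 = (product terms)/(Kc · other reactant terms) = 5.8081 / (3.49 · 2.62) = 0.6352
[H₂] = (0.6352)^(1/3) = 0.8596 M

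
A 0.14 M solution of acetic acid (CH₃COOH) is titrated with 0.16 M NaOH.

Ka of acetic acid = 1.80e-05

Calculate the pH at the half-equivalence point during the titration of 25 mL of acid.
pH = pKa = 4.74

At the half-equivalence point, [HA] = [A⁻], so by Henderson–Hasselbalch pH = pKa + log(1) = pKa.
pKa = −log(1.80e-05) = 4.74.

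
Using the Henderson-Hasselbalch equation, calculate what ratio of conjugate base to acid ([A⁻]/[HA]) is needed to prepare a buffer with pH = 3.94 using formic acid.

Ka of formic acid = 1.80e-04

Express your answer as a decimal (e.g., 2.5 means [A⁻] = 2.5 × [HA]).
[A⁻]/[HA] = 1.568

pKa = −log(1.80e-04) = 3.7447. pH = pKa + log([A⁻]/[HA]). 3.94 = 3.7447 + log(ratio). log(ratio) = 3.94 − 3.7447 = 0.1953. ratio = 10^(0.1953) = 1.568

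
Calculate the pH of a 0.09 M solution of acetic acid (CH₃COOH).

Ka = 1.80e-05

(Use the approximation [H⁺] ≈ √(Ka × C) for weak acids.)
pH = 2.90

[H⁺] = √(Ka × C) = √(1.80e-05 × 0.09) = 1.2728e-03. pH = -log(1.2728e-03)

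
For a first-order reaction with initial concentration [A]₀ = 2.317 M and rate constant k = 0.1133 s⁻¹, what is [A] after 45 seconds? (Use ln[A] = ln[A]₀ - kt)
0.0141 M

ln[A] = ln[A]₀ - k·t = ln(2.317) - (0.1133)·(45) = 0.8403 - 5.0985 = -4.2582
[A] = e^(-4.2582) = 0.0141 M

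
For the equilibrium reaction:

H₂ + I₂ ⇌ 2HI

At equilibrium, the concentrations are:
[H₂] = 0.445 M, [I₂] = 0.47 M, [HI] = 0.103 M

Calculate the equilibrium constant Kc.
K_c = 0.0507

Kc = ([HI]^2) / ([H₂] × [I₂])
   = ((0.103)^2) / ((0.445)·(0.47))
   = 0.010609 / 0.20915 = 0.0507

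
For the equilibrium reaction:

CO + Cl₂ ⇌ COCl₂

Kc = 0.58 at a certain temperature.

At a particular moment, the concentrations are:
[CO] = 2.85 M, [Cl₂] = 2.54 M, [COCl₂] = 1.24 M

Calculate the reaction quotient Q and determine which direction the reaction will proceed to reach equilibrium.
Q = 0.171, Q < K, reaction proceeds forward (toward products)

Q = ([COCl₂]) / ([CO] × [Cl₂])
  = ((1.24)) / ((2.85)·(2.54)) = 1.24/7.239 = 0.1713
Since Q = 0.1713 < Kc = 0.58, the reaction proceeds forward (toward products) to reach equilibrium.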